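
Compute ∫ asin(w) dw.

Use integration by parts with u = arcsin(w), dv = dw.
Then du = 1/sqrt(-w**2 + 1) dw.

w*asin(w) + sqrt(-w**2 + 1) + C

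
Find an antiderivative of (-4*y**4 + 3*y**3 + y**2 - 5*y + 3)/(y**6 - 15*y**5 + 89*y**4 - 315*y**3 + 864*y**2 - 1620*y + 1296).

Factor the denominator: (y - 6)*(y - 4)*(y - 3)*(y - 2)*(y**2 + 9).
Partial-fraction decomposition: (11*y + 1959)/(2925*(y**2 + 9)) + 43/(104*(y - 2)) - 41/(9*(y - 3)) + 833/(100*(y - 4)) - 503/(120*(y - 6)).
Integrate each term; A/(y−a) gives A·log|y−a|; the (By+D)/(y²+p²) term gives a log and an atan.

-503*log(y - 6)/120 + 833*log(y - 4)/100 - 41*log(y - 3)/9 + 43*log(y - 2)/104 + 11*log(y**2 + 9)/5850 + 653*atan(y/3)/2925 + C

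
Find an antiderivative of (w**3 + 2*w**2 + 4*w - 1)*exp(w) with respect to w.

(w**3 - w**2 + 6*w - 7)*exp(w) + C

Use integration by parts with u = w**3 + 2*w**2 + 4*w - 1, dv = exp(w) dw, so v = exp(w).
Apply parts 3 times (tabular method): alternate signs, differentiate u down to 0, integrate dv up.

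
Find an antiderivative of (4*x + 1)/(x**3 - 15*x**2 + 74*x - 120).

Factor the denominator: (x - 6)*(x - 5)*(x - 4).
Partial-fraction decomposition: 17/(2*(x - 4)) - 21/(x - 5) + 25/(2*(x - 6)).
Integrate each term: A/(x−a) contributes A·log|x−a|.

25*log(x - 6)/2 - 21*log(x - 5) + 17*log(x - 4)/2 + C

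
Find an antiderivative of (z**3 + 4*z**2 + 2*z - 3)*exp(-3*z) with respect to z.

(-9*z**3 - 45*z**2 - 48*z + 11)*exp(-3*z)/27 + C

Use integration by parts with u = z**3 + 4*z**2 + 2*z - 3, dv = exp(-3*z) dz, so v = -exp(-3*z)/3.
Apply parts 3 times (tabular method): alternate signs, differentiate u down to 0, integrate dv up.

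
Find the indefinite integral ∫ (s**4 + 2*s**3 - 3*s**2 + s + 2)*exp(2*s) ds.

Use integration by parts with u = s**4 + 2*s**3 - 3*s**2 + s + 2, dv = exp(2*s) ds, so v = exp(2*s)/2.
Apply parts 4 times (tabular method): alternate signs, differentiate u down to 0, integrate dv up.

(s**4 - 3*s**2 + 4*s)*exp(2*s)/2 + C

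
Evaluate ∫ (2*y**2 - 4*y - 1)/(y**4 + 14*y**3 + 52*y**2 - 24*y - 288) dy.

Factor the denominator: (y - 2)*(y + 4)*(y + 6)**2.
Partial-fraction decomposition: 251/(128*(y + 6)) + 95/(16*(y + 6)**2) - 47/(24*(y + 4)) - 1/(384*(y - 2)).
Integrate each term; A/(y−a) gives A·log|y−a|; A/(y−a)² gives −A/(y−a).

-log(y - 2)/384 - 47*log(y + 4)/24 + 251*log(y + 6)/128 - 95/(16*y + 96) + C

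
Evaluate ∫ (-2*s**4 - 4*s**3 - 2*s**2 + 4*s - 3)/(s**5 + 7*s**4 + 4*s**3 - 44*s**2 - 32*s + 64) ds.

Factor the denominator: (s - 2)*(s - 1)*(s + 2)*(s + 4)**2.
Partial-fraction decomposition: -1109/(900*(s + 4)) + 307/(60*(s + 4)**2) - 19/(48*(s + 2)) + 7/(75*(s - 1)) - 67/(144*(s - 2)).
Integrate each term; A/(s−a) gives A·log|s−a|; A/(s−a)² gives −A/(s−a).

-67*log(s - 2)/144 + 7*log(s - 1)/75 - 19*log(s + 2)/48 - 1109*log(s + 4)/900 - 307/(60*s + 240) + C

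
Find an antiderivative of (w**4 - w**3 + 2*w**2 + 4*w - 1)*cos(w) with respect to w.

Use integration by parts with u = w**4 - w**3 + 2*w**2 + 4*w - 1, dv = cos(w) dw, so v = sin(w).
Apply parts 4 times (tabular method): alternate signs, differentiate u down to 0, integrate dv up.

w**4*sin(w) - w**3*sin(w) + 4*w**3*cos(w) - 10*w**2*sin(w) - 3*w**2*cos(w) + 10*w*sin(w) - 20*w*cos(w) + 19*sin(w) + 10*cos(w) + C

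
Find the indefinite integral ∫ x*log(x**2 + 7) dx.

x**2*log(x**2 + 7)/2 - x**2/2 + 7*log(x**2 + 7)/2 + C

Let u = x**2 + 7, so du = (2*x) dx.
The integral becomes (1/2)·∫ log(u) du; integrate by parts with u′=log(u), dv′=du.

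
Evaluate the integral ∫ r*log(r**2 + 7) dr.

r**2*log(r**2 + 7)/2 - r**2/2 + 7*log(r**2 + 7)/2 + C

Let u = r**2 + 7, so du = (2*r) dr.
The integral becomes (1/2)·∫ log(u) du; integrate by parts with u′=log(u), dv′=du.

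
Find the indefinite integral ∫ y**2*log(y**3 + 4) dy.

Let u = y**3 + 4, so du = (3*y**2) dy.
The integral becomes (1/3)·∫ log(u) du; integrate by parts with u′=log(u), dv′=du.

y**3*log(y**3 + 4)/3 - y**3/3 + 4*log(y**3 + 4)/3 + C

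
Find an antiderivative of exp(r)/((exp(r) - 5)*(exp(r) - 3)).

Let u = e^r, du = e^r dr.
The integral becomes ∫ du/((u-3)(u-5)); decompose into partial fractions.

log(exp(r) - 5)/2 - log(exp(r) - 3)/2 + C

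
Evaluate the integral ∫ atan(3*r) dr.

Use integration by parts with u = arctan(3*r), dv = dr.
Then du = 3/(9*r**2 + 1) dr.

r*atan(3*r) - log(9*r**2 + 1)/6 + C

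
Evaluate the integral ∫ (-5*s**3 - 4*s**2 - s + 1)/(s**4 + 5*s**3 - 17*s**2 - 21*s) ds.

Factor the denominator: s*(s - 3)*(s + 1)*(s + 7).
Partial-fraction decomposition: -509/(140*(s + 7)) + 1/(8*(s + 1)) - 173/(120*(s - 3)) - 1/(21*s).
Integrate each term: A/(s−a) contributes A·log|s−a|.

-log(s)/21 - 173*log(s - 3)/120 + log(s + 1)/8 - 509*log(s + 7)/140 + C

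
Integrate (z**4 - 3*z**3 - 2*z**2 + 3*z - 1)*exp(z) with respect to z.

Use integration by parts with u = z**4 - 3*z**3 - 2*z**2 + 3*z - 1, dv = exp(z) dz, so v = exp(z).
Apply parts 4 times (tabular method): alternate signs, differentiate u down to 0, integrate dv up.

(z**4 - 7*z**3 + 19*z**2 - 35*z + 34)*exp(z) + C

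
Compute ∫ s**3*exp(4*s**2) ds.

(4*s**2 - 1)*exp(4*s**2)/32 + C

Let u = s², du = 2s ds; rewrite as (1/2)∫ u^1·exp(4u) du.
Now integrate by parts 1 time.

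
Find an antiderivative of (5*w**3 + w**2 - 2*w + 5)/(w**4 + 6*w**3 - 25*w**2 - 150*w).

-log(w)/30 + 129*log(w - 5)/110 - 117*log(w + 5)/10 + 1027*log(w + 6)/66 + C

Factor the denominator: w*(w - 5)*(w + 5)*(w + 6).
Partial-fraction decomposition: 1027/(66*(w + 6)) - 117/(10*(w + 5)) + 129/(110*(w - 5)) - 1/(30*w).
Integrate each term: A/(w−a) contributes A·log|w−a|.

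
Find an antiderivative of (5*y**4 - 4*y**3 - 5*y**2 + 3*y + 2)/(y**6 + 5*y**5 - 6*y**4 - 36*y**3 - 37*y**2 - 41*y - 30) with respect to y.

263*log(y - 3)/1600 - 3*log(y + 1)/32 + 88*log(y + 2)/75 - 3487*log(y + 5)/2496 + 199*log(y**2 + 1)/2600 - 293*atan(y)/1300 + C

Factor the denominator: (y - 3)*(y + 1)*(y + 2)*(y + 5)*(y**2 + 1).
Partial-fraction decomposition: (199*y - 293)/(1300*(y**2 + 1)) - 3487/(2496*(y + 5)) + 88/(75*(y + 2)) - 3/(32*(y + 1)) + 263/(1600*(y - 3)).
Integrate each term; A/(y−a) gives A·log|y−a|; the (By+D)/(y²+p²) term gives a log and an atan.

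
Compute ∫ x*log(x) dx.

Use integration by parts with u = log(x), dv = x dx.
Then du = 1/x dx and v = x**2/2.

x**2*log(x)/2 - x**2/4 + C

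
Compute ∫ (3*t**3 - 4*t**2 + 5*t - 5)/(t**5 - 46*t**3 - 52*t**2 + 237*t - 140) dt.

Factor the denominator: (t - 7)*(t - 1)**2*(t + 4)*(t + 5).
Partial-fraction decomposition: -505/(432*(t + 5)) + 281/(275*(t + 4)) - 31/(900*(t - 1)) + 1/(180*(t - 1)**2) + 863/(4752*(t - 7)).
Integrate each term; A/(t−a) gives A·log|t−a|; A/(t−a)² gives −A/(t−a).

863*log(t - 7)/4752 - 31*log(t - 1)/900 + 281*log(t + 4)/275 - 505*log(t + 5)/432 - 1/(180*t - 180) + C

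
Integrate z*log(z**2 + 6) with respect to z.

Let u = z**2 + 6, so du = (2*z) dz.
The integral becomes (1/2)·∫ log(u) du; integrate by parts with u′=log(u), dv′=du.

z**2*log(z**2 + 6)/2 - z**2/2 + 3*log(z**2 + 6) + C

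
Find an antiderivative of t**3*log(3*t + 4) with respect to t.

t**4*log(3*t + 4)/4 - t**4/16 + t**3/9 - 2*t**2/9 + 16*t/27 - 64*log(3*t + 4)/81 + C

Use integration by parts with u = log(3*t + 4), dv = t**3 dt.
Then du = 3/(3*t + 4) dt and v = t**4/4.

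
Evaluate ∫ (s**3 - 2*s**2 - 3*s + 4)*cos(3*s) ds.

s**3*sin(3*s)/3 - 2*s**2*sin(3*s)/3 + s**2*cos(3*s)/3 - 11*s*sin(3*s)/9 - 4*s*cos(3*s)/9 + 40*sin(3*s)/27 - 11*cos(3*s)/27 + C

Use integration by parts with u = s**3 - 2*s**2 - 3*s + 4, dv = cos(3*s) ds, so v = sin(3*s)/3.
Apply parts 3 times (tabular method): alternate signs, differentiate u down to 0, integrate dv up.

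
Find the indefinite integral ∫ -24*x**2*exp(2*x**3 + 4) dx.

Let u = 2*x**3 + 4, so du = (6*x**2) dx.
Rewriting, the integral becomes -4·∫ e^u du = -4·e^u.
Substituting back, u = 2*x**3 + 4.

-4*exp(2*x**3 + 4) + C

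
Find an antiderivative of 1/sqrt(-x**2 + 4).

asin(x/2) + C

Substitute x = 2·sin(θ), so dx = 2·cos(θ) dθ and the radical becomes sqrt(-x**2 + 4) = 2·cos(θ) by the Pythagorean identity.
Integrate the resulting trig expression in θ, then back-substitute θ = asin(x/2), sin(θ) = x/2, cos(θ) = sqrt(-x**2 + 4)/2 (absorbing any constant into C).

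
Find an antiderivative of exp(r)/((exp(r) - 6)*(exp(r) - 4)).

Let u = e^r, du = e^r dr.
The integral becomes ∫ du/((u-6)(u-4)); decompose into partial fractions.

log(exp(r) - 6)/2 - log(exp(r) - 4)/2 + C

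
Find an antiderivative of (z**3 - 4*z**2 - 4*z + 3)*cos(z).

z**3*sin(z) - 4*z**2*sin(z) + 3*z**2*cos(z) - 10*z*sin(z) - 8*z*cos(z) + 11*sin(z) - 10*cos(z) + C

Use integration by parts with u = z**3 - 4*z**2 - 4*z + 3, dv = cos(z) dz, so v = sin(z).
Apply parts 3 times (tabular method): alternate signs, differentiate u down to 0, integrate dv up.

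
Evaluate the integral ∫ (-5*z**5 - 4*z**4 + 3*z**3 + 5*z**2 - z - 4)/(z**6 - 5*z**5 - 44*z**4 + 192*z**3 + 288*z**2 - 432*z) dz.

log(z)/108 - 212131*log(z - 6)/57600 - 2*log(z - 1)/175 + 15*log(z + 2)/256 - 16615*log(z + 6)/12096 + 21623/(1440*z - 8640) + C

Factor the denominator: z*(z - 6)**2*(z - 1)*(z + 2)*(z + 6).
Partial-fraction decomposition: -16615/(12096*(z + 6)) + 15/(256*(z + 2)) - 2/(175*(z - 1)) - 212131/(57600*(z - 6)) - 21623/(1440*(z - 6)**2) + 1/(108*z).
Integrate each term; A/(z−a) gives A·log|z−a|; A/(z−a)² gives −A/(z−a).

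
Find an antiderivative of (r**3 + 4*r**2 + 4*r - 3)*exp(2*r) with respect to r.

Use integration by parts with u = r**3 + 4*r**2 + 4*r - 3, dv = exp(2*r) dr, so v = exp(2*r)/2.
Apply parts 3 times (tabular method): alternate signs, differentiate u down to 0, integrate dv up.

(4*r**3 + 10*r**2 + 6*r - 15)*exp(2*r)/8 + C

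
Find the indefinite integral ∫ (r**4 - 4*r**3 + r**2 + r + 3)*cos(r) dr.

r**4*sin(r) - 4*r**3*sin(r) + 4*r**3*cos(r) - 11*r**2*sin(r) - 12*r**2*cos(r) + 25*r*sin(r) - 22*r*cos(r) + 25*sin(r) + 25*cos(r) + C

Use integration by parts with u = r**4 - 4*r**3 + r**2 + r + 3, dv = cos(r) dr, so v = sin(r).
Apply parts 4 times (tabular method): alternate signs, differentiate u down to 0, integrate dv up.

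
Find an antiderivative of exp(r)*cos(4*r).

4*exp(r)*sin(4*r)/17 + exp(r)*cos(4*r)/17 + C

Let I denote the integral. Integrate by parts with u = cos(4*r), dv = exp(r) dr, so v = exp(r): I = exp(r)*cos(4*r) + 4·∫ exp(r)*sin(4*r) dr.
Apply parts again with u = sin(4*r), dv = exp(r) dr: ∫ exp(r)*sin(4*r) dr = exp(r)*sin(4*r) − 4·I. Substituting back brings back I: I = 4*exp(r)*sin(4*r) + exp(r)*cos(4*r) − 16·I.
Solving for I: (1 + 16)·I equals the remaining terms, so I = (1/17)·(4*exp(r)*sin(4*r) + exp(r)*cos(4*r)).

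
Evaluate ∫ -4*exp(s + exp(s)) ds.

Let u = exp(s), so du = (exp(s)) ds.
Rewriting, the integral becomes -4·∫ e^u du = -4·e^u.
Substituting back, u = exp(s).

-4*exp(exp(s)) + C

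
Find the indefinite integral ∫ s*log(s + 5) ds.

Use integration by parts with u = log(s + 5), dv = s ds.
Then du = 1/(s + 5) ds and v = s**2/2.

s**2*log(s + 5)/2 - s**2/4 + 5*s/2 - 25*log(s + 5)/2 + C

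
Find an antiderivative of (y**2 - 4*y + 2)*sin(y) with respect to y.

Use integration by parts with u = y**2 - 4*y + 2, dv = sin(y) dy, so v = -cos(y).
Apply parts 2 times (tabular method): alternate signs, differentiate u down to 0, integrate dv up.

-y**2*cos(y) + 2*y*sin(y) + 4*y*cos(y) - 4*sin(y) + C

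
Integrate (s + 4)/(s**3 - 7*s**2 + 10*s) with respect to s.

2*log(s)/5 + 3*log(s - 5)/5 - log(s - 2) + C

Factor the denominator: s*(s - 5)*(s - 2).
Partial-fraction decomposition: -1/(s - 2) + 3/(5*(s - 5)) + 2/(5*s).
Integrate each term: A/(s−a) contributes A·log|s−a|.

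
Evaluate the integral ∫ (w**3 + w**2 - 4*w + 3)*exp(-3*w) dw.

(-9*w**3 - 18*w**2 + 24*w - 19)*exp(-3*w)/27 + C

Use integration by parts with u = w**3 + w**2 - 4*w + 3, dv = exp(-3*w) dw, so v = -exp(-3*w)/3.
Apply parts 3 times (tabular method): alternate signs, differentiate u down to 0, integrate dv up.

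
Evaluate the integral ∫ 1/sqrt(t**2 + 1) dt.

log(t + sqrt(t**2 + 1)) + C

Substitute t = tan(θ), so dt = sec(θ)^2 dθ and the radical becomes sqrt(t**2 + 1) = sec(θ) by the Pythagorean identity.
Integrate the resulting trig expression in θ, then back-substitute tan(θ) = t, sec(θ) = sqrt(t**2 + 1) (absorbing any constant into C).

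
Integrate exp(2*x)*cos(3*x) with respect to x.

3*exp(2*x)*sin(3*x)/13 + 2*exp(2*x)*cos(3*x)/13 + C

Let I denote the integral. Integrate by parts with u = cos(3*x), dv = exp(2*x) dx, so v = exp(2*x)/2: I = exp(2*x)*cos(3*x)/2 + (3/2)·∫ exp(2*x)*sin(3*x) dx.
Apply parts again with u = sin(3*x), dv = exp(2*x) dx: ∫ exp(2*x)*sin(3*x) dx = exp(2*x)*sin(3*x)/2 − (3/2)·I. Substituting back brings back I: I = 3*exp(2*x)*sin(3*x)/4 + exp(2*x)*cos(3*x)/2 − (9/4)·I.
Solving for I: (1 + 9/4)·I equals the remaining terms, so I = (4/13)·(3*exp(2*x)*sin(3*x)/4 + exp(2*x)*cos(3*x)/2).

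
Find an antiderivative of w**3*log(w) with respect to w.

w**4*log(w)/4 - w**4/16 + C

Use integration by parts with u = log(w), dv = w**3 dw.
Then du = 1/w dw and v = w**4/4.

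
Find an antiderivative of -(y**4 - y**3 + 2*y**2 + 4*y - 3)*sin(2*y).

y**4*cos(2*y)/2 - y**3*sin(2*y) - y**3*cos(2*y)/2 + 3*y**2*sin(2*y)/4 - y**2*cos(2*y)/2 + y*sin(2*y)/2 + 11*y*cos(2*y)/4 - 11*sin(2*y)/8 - 5*cos(2*y)/4 + C

Use integration by parts with u = y**4 - y**3 + 2*y**2 + 4*y - 3, dv = -sin(2*y) dy, so v = cos(2*y)/2.
Apply parts 4 times (tabular method): alternate signs, differentiate u down to 0, integrate dv up.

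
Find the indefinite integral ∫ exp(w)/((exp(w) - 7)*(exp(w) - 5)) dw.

Let u = e^w, du = e^w dw.
The integral becomes ∫ du/((u-5)(u-7)); decompose into partial fractions.

log(exp(w) - 7)/2 - log(exp(w) - 5)/2 + C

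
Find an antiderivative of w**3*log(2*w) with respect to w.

w**4*(log(w) + log(2))/4 - w**4/16 + C

Use integration by parts with u = log(2*w), dv = w**3 dw.
Then du = 1/w dw and v = w**4/4.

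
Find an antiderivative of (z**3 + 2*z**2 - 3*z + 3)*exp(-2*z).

(-4*z**3 - 14*z**2 - 2*z - 13)*exp(-2*z)/8 + C

Use integration by parts with u = z**3 + 2*z**2 - 3*z + 3, dv = exp(-2*z) dz, so v = -exp(-2*z)/2.
Apply parts 3 times (tabular method): alternate signs, differentiate u down to 0, integrate dv up.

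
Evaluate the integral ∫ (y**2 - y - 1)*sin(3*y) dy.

-y**2*cos(3*y)/3 + 2*y*sin(3*y)/9 + y*cos(3*y)/3 - sin(3*y)/9 + 11*cos(3*y)/27 + C

Use integration by parts with u = y**2 - y - 1, dv = sin(3*y) dy, so v = -cos(3*y)/3.
Apply parts 2 times (tabular method): alternate signs, differentiate u down to 0, integrate dv up.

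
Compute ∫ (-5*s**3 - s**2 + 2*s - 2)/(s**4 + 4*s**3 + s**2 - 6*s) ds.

Factor the denominator: s*(s - 1)*(s + 2)*(s + 3).
Partial-fraction decomposition: -59/(6*(s + 3)) + 5/(s + 2) - 1/(2*(s - 1)) + 1/(3*s).
Integrate each term: A/(s−a) contributes A·log|s−a|.

log(s)/3 - log(s - 1)/2 + 5*log(s + 2) - 59*log(s + 3)/6 + C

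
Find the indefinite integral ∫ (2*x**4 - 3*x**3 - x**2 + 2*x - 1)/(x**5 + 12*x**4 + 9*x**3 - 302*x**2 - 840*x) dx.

log(x)/840 + 859*log(x - 5)/5940 + 679*log(x + 4)/216 - 3191*log(x + 6)/132 + 5767*log(x + 7)/252 + C

Factor the denominator: x*(x - 5)*(x + 4)*(x + 6)*(x + 7).
Partial-fraction decomposition: 5767/(252*(x + 7)) - 3191/(132*(x + 6)) + 679/(216*(x + 4)) + 859/(5940*(x - 5)) + 1/(840*x).
Integrate each term: A/(x−a) contributes A·log|x−a|.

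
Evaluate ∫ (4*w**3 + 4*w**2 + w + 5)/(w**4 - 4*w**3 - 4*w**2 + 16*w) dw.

5*log(w)/16 + 329*log(w - 4)/48 - 55*log(w - 2)/16 + 13*log(w + 2)/48 + C

Factor the denominator: w*(w - 4)*(w - 2)*(w + 2).
Partial-fraction decomposition: 13/(48*(w + 2)) - 55/(16*(w - 2)) + 329/(48*(w - 4)) + 5/(16*w).
Integrate each term: A/(w−a) contributes A·log|w−a|.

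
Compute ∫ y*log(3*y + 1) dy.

y**2*log(3*y + 1)/2 - y**2/4 + y/6 - log(3*y + 1)/18 + C

Use integration by parts with u = log(3*y + 1), dv = y dy.
Then du = 3/(3*y + 1) dy and v = y**2/2.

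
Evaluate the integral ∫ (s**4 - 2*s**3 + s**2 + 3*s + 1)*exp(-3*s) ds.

Use integration by parts with u = s**4 - 2*s**3 + s**2 + 3*s + 1, dv = exp(-3*s) ds, so v = -exp(-3*s)/3.
Apply parts 4 times (tabular method): alternate signs, differentiate u down to 0, integrate dv up.

(-27*s**4 + 18*s**3 - 9*s**2 - 87*s - 56)*exp(-3*s)/81 + C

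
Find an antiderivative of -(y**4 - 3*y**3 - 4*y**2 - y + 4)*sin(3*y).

y**4*cos(3*y)/3 - 4*y**3*sin(3*y)/9 - y**3*cos(3*y) + y**2*sin(3*y) - 16*y**2*cos(3*y)/9 + 32*y*sin(3*y)/27 + y*cos(3*y)/3 - sin(3*y)/9 + 140*cos(3*y)/81 + C

Use integration by parts with u = y**4 - 3*y**3 - 4*y**2 - y + 4, dv = -sin(3*y) dy, so v = cos(3*y)/3.
Apply parts 4 times (tabular method): alternate signs, differentiate u down to 0, integrate dv up.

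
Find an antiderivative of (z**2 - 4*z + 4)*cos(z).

Use integration by parts with u = z**2 - 4*z + 4, dv = cos(z) dz, so v = sin(z).
Apply parts 2 times (tabular method): alternate signs, differentiate u down to 0, integrate dv up.

z**2*sin(z) - 4*z*sin(z) + 2*z*cos(z) + 2*sin(z) - 4*cos(z) + C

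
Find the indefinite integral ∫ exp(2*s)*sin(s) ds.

2*exp(2*s)*sin(s)/5 - exp(2*s)*cos(s)/5 + C

Let I denote the integral. Integrate by parts with u = sin(s), dv = exp(2*s) ds, so v = exp(2*s)/2: I = exp(2*s)*sin(s)/2 − (1/2)·∫ exp(2*s)*cos(s) ds.
Apply parts again with u = cos(s), dv = exp(2*s) ds: ∫ exp(2*s)*cos(s) ds = exp(2*s)*cos(s)/2 + (1/2)·I. Substituting back brings back I: I = exp(2*s)*sin(s)/2 - exp(2*s)*cos(s)/4 − (1/4)·I.
Solving for I: (1 + 1/4)·I equals the remaining terms, so I = (4/5)·(exp(2*s)*sin(s)/2 - exp(2*s)*cos(s)/4).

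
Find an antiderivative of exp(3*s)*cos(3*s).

exp(3*s)*sin(3*s)/6 + exp(3*s)*cos(3*s)/6 + C

Let I denote the integral. Integrate by parts with u = cos(3*s), dv = exp(3*s) ds, so v = exp(3*s)/3: I = exp(3*s)*cos(3*s)/3 + ∫ exp(3*s)*sin(3*s) ds.
Apply parts again with u = sin(3*s), dv = exp(3*s) ds: ∫ exp(3*s)*sin(3*s) ds = exp(3*s)*sin(3*s)/3 − I. Substituting back brings back I: I = exp(3*s)*sin(3*s)/3 + exp(3*s)*cos(3*s)/3 − I.
Solving for I: (1 + 1)·I equals the remaining terms, so I = (1/2)·(exp(3*s)*sin(3*s)/3 + exp(3*s)*cos(3*s)/3).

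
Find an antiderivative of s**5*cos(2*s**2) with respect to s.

Let u = s², du = 2s ds; rewrite as (1/2)∫ u^2·cos(2u) du.
Now integrate by parts 2 times.

s**4*sin(2*s**2)/4 + s**2*cos(2*s**2)/4 - sin(2*s**2)/8 + C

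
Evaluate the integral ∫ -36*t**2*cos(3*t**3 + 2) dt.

-4*sin(3*t**3 + 2) + C

Let u = 3*t**3 + 2, so du = (9*t**2) dt.
Rewriting, the integral becomes -4·∫ cos(u) du = -4·sin(u).
Substituting back, u = 3*t**3 + 2.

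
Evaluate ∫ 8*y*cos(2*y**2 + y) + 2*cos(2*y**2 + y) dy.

2*sin(2*y**2 + y) + C

Let u = 2*y**2 + y, so du = (4*y + 1) dy.
Rewriting, the integral becomes 2·∫ cos(u) du = 2·sin(u).
Substituting back, u = 2*y**2 + y.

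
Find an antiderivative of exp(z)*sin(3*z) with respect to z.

Let I denote the integral. Integrate by parts with u = sin(3*z), dv = exp(z) dz, so v = exp(z): I = exp(z)*sin(3*z) − 3·∫ exp(z)*cos(3*z) dz.
Apply parts again with u = cos(3*z), dv = exp(z) dz: ∫ exp(z)*cos(3*z) dz = exp(z)*cos(3*z) + 3·I. Substituting back brings back I: I = exp(z)*sin(3*z) - 3*exp(z)*cos(3*z) − 9·I.
Solving for I: (1 + 9)·I equals the remaining terms, so I = (1/10)·(exp(z)*sin(3*z) - 3*exp(z)*cos(3*z)).

exp(z)*sin(3*z)/10 - 3*exp(z)*cos(3*z)/10 + C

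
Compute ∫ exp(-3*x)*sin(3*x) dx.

Let I denote the integral. Integrate by parts with u = sin(3*x), dv = exp(-3*x) dx, so v = -exp(-3*x)/3: I = -exp(-3*x)*sin(3*x)/3 + ∫ exp(-3*x)*cos(3*x) dx.
Apply parts again with u = cos(3*x), dv = exp(-3*x) dx: ∫ exp(-3*x)*cos(3*x) dx = -exp(-3*x)*cos(3*x)/3 − I. Substituting back brings back I: I = -exp(-3*x)*sin(3*x)/3 - exp(-3*x)*cos(3*x)/3 − I.
Solving for I: (1 + 1)·I equals the remaining terms, so I = (1/2)·(-exp(-3*x)*sin(3*x)/3 - exp(-3*x)*cos(3*x)/3).

-exp(-3*x)*sin(3*x)/6 - exp(-3*x)*cos(3*x)/6 + C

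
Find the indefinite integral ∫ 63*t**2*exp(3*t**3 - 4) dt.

7*exp(3*t**3 - 4) + C

Let u = 3*t**3 - 4, so du = (9*t**2) dt.
Rewriting, the integral becomes 7·∫ e^u du = 7·e^u.
Substituting back, u = 3*t**3 - 4.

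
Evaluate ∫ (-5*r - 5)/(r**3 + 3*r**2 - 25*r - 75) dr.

Factor the denominator: (r - 5)*(r + 3)*(r + 5).
Partial-fraction decomposition: 1/(r + 5) - 5/(8*(r + 3)) - 3/(8*(r - 5)).
Integrate each term: A/(r−a) contributes A·log|r−a|.

-3*log(r - 5)/8 - 5*log(r + 3)/8 + log(r + 5) + C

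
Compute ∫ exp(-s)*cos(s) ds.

exp(-s)*sin(s)/2 - exp(-s)*cos(s)/2 + C

Let I denote the integral. Integrate by parts with u = cos(s), dv = exp(-s) ds, so v = -exp(-s): I = -exp(-s)*cos(s) − ∫ exp(-s)*sin(s) ds.
Apply parts again with u = sin(s), dv = exp(-s) ds: ∫ exp(-s)*sin(s) ds = -exp(-s)*sin(s) + I. Substituting back brings back I: I = exp(-s)*sin(s) - exp(-s)*cos(s) − I.
Solving for I: (1 + 1)·I equals the remaining terms, so I = (1/2)·(exp(-s)*sin(s) - exp(-s)*cos(s)).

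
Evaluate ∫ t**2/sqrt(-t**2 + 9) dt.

Substitute t = 3·sin(θ), so dt = 3·cos(θ) dθ and the radical becomes sqrt(-t**2 + 9) = 3·cos(θ) by the Pythagorean identity.
Integrate the resulting trig expression in θ, then back-substitute θ = asin(t/3), sin(θ) = t/3, cos(θ) = sqrt(-t**2 + 9)/3 (absorbing any constant into C).

-t*sqrt(-t**2 + 9)/2 + 9*asin(t/3)/2 + C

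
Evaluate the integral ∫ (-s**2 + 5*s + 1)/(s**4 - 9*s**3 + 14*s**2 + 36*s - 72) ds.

-5*log(s - 6)/96 - 7*log(s - 3)/15 + 7*log(s - 2)/16 + 13*log(s + 2)/160 + C

Factor the denominator: (s - 6)*(s - 3)*(s - 2)*(s + 2).
Partial-fraction decomposition: 13/(160*(s + 2)) + 7/(16*(s - 2)) - 7/(15*(s - 3)) - 5/(96*(s - 6)).
Integrate each term: A/(s−a) contributes A·log|s−a|.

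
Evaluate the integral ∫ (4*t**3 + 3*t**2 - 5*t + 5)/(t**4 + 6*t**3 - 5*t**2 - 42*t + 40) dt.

Factor the denominator: (t - 2)*(t - 1)*(t + 4)*(t + 5).
Partial-fraction decomposition: 395/(42*(t + 5)) - 61/(10*(t + 4)) - 7/(30*(t - 1)) + 13/(14*(t - 2)).
Integrate each term: A/(t−a) contributes A·log|t−a|.

13*log(t - 2)/14 - 7*log(t - 1)/30 - 61*log(t + 4)/10 + 395*log(t + 5)/42 + C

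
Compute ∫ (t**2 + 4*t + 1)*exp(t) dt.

(t**2 + 2*t - 1)*exp(t) + C

Use integration by parts with u = t**2 + 4*t + 1, dv = exp(t) dt, so v = exp(t).
Apply parts 2 times (tabular method): alternate signs, differentiate u down to 0, integrate dv up.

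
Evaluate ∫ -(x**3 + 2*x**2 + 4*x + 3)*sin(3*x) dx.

x**3*cos(3*x)/3 - x**2*sin(3*x)/3 + 2*x**2*cos(3*x)/3 - 4*x*sin(3*x)/9 + 10*x*cos(3*x)/9 - 10*sin(3*x)/27 + 23*cos(3*x)/27 + C

Use integration by parts with u = x**3 + 2*x**2 + 4*x + 3, dv = -sin(3*x) dx, so v = cos(3*x)/3.
Apply parts 3 times (tabular method): alternate signs, differentiate u down to 0, integrate dv up.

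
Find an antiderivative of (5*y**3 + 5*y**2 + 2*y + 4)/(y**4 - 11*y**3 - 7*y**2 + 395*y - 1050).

Factor the denominator: (y - 7)*(y - 5)**2*(y + 6).
Partial-fraction decomposition: 908/(1573*(y + 6)) - 8135/(242*(y - 5)) - 382/(11*(y - 5)**2) + 989/(26*(y - 7)).
Integrate each term; A/(y−a) gives A·log|y−a|; A/(y−a)² gives −A/(y−a).

989*log(y - 7)/26 - 8135*log(y - 5)/242 + 908*log(y + 6)/1573 + 382/(11*y - 55) + C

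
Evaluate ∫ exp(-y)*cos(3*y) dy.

3*exp(-y)*sin(3*y)/10 - exp(-y)*cos(3*y)/10 + C

Let I denote the integral. Integrate by parts with u = cos(3*y), dv = exp(-y) dy, so v = -exp(-y): I = -exp(-y)*cos(3*y) − 3·∫ exp(-y)*sin(3*y) dy.
Apply parts again with u = sin(3*y), dv = exp(-y) dy: ∫ exp(-y)*sin(3*y) dy = -exp(-y)*sin(3*y) + 3·I. Substituting back brings back I: I = 3*exp(-y)*sin(3*y) - exp(-y)*cos(3*y) − 9·I.
Solving for I: (1 + 9)·I equals the remaining terms, so I = (1/10)·(3*exp(-y)*sin(3*y) - exp(-y)*cos(3*y)).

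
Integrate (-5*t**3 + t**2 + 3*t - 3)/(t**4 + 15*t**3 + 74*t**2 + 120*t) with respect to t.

-log(t)/40 - 321*log(t + 4)/8 + 632*log(t + 5)/5 - 365*log(t + 6)/4 + C

Factor the denominator: t*(t + 4)*(t + 5)*(t + 6).
Partial-fraction decomposition: -365/(4*(t + 6)) + 632/(5*(t + 5)) - 321/(8*(t + 4)) - 1/(40*t).
Integrate each term: A/(t−a) contributes A·log|t−a|.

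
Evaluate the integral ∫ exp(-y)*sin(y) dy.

-exp(-y)*sin(y)/2 - exp(-y)*cos(y)/2 + C

Let I denote the integral. Integrate by parts with u = sin(y), dv = exp(-y) dy, so v = -exp(-y): I = -exp(-y)*sin(y) + ∫ exp(-y)*cos(y) dy.
Apply parts again with u = cos(y), dv = exp(-y) dy: ∫ exp(-y)*cos(y) dy = -exp(-y)*cos(y) − I. Substituting back brings back I: I = -exp(-y)*sin(y) - exp(-y)*cos(y) − I.
Solving for I: (1 + 1)·I equals the remaining terms, so I = (1/2)·(-exp(-y)*sin(y) - exp(-y)*cos(y)).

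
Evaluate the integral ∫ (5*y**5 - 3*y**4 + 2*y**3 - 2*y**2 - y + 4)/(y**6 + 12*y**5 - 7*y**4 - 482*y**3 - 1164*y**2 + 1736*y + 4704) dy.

3535*log(y - 6)/5408 - 61*log(y - 2)/3888 - 113*log(y + 2)/800 + 151*log(y + 4)/27 - 1118372*log(y + 7)/1026675 + 92011/(1755*y + 12285) + C

Factor the denominator: (y - 6)*(y - 2)*(y + 2)*(y + 4)*(y + 7)**2.
Partial-fraction decomposition: -1118372/(1026675*(y + 7)) - 92011/(1755*(y + 7)**2) + 151/(27*(y + 4)) - 113/(800*(y + 2)) - 61/(3888*(y - 2)) + 3535/(5408*(y - 6)).
Integrate each term; A/(y−a) gives A·log|y−a|; A/(y−a)² gives −A/(y−a).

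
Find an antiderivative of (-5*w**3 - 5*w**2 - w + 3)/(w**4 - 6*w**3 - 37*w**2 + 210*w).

Factor the denominator: w*(w - 7)*(w - 5)*(w + 6).
Partial-fraction decomposition: -303/(286*(w + 6)) + 376/(55*(w - 5)) - 982/(91*(w - 7)) + 1/(70*w).
Integrate each term: A/(w−a) contributes A·log|w−a|.

log(w)/70 - 982*log(w - 7)/91 + 376*log(w - 5)/55 - 303*log(w + 6)/286 + C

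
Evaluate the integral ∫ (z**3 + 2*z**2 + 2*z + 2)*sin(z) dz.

-z**3*cos(z) + 3*z**2*sin(z) - 2*z**2*cos(z) + 4*z*sin(z) + 4*z*cos(z) - 4*sin(z) + 2*cos(z) + C

Use integration by parts with u = z**3 + 2*z**2 + 2*z + 2, dv = sin(z) dz, so v = -cos(z).
Apply parts 3 times (tabular method): alternate signs, differentiate u down to 0, integrate dv up.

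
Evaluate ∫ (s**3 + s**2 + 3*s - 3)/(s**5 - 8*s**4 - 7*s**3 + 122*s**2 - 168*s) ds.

log(s)/56 + 41*log(s - 7)/154 - log(s - 3)/2 + log(s - 2)/4 - 3*log(s + 4)/88 + C

Factor the denominator: s*(s - 7)*(s - 3)*(s - 2)*(s + 4).
Partial-fraction decomposition: -3/(88*(s + 4)) + 1/(4*(s - 2)) - 1/(2*(s - 3)) + 41/(154*(s - 7)) + 1/(56*s).
Integrate each term: A/(s−a) contributes A·log|s−a|.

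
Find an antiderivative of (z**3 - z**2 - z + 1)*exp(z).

Use integration by parts with u = z**3 - z**2 - z + 1, dv = exp(z) dz, so v = exp(z).
Apply parts 3 times (tabular method): alternate signs, differentiate u down to 0, integrate dv up.

(z**3 - 4*z**2 + 7*z - 6)*exp(z) + C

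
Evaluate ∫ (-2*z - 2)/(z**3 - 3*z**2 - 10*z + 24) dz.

-5*log(z - 4)/7 + 3*log(z - 2)/5 + 4*log(z + 3)/35 + C

Factor the denominator: (z - 4)*(z - 2)*(z + 3).
Partial-fraction decomposition: 4/(35*(z + 3)) + 3/(5*(z - 2)) - 5/(7*(z - 4)).
Integrate each term: A/(z−a) contributes A·log|z−a|.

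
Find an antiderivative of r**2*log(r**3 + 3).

Let u = r**3 + 3, so du = (3*r**2) dr.
The integral becomes (1/3)·∫ log(u) du; integrate by parts with u′=log(u), dv′=du.

r**3*log(r**3 + 3)/3 - r**3/3 + log(r**3 + 3) + C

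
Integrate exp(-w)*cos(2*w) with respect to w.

Let I denote the integral. Integrate by parts with u = cos(2*w), dv = exp(-w) dw, so v = -exp(-w): I = -exp(-w)*cos(2*w) − 2·∫ exp(-w)*sin(2*w) dw.
Apply parts again with u = sin(2*w), dv = exp(-w) dw: ∫ exp(-w)*sin(2*w) dw = -exp(-w)*sin(2*w) + 2·I. Substituting back brings back I: I = 2*exp(-w)*sin(2*w) - exp(-w)*cos(2*w) − 4·I.
Solving for I: (1 + 4)·I equals the remaining terms, so I = (1/5)·(2*exp(-w)*sin(2*w) - exp(-w)*cos(2*w)).

2*exp(-w)*sin(2*w)/5 - exp(-w)*cos(2*w)/5 + C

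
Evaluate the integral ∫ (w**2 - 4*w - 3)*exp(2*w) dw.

Use integration by parts with u = w**2 - 4*w - 3, dv = exp(2*w) dw, so v = exp(2*w)/2.
Apply parts 2 times (tabular method): alternate signs, differentiate u down to 0, integrate dv up.

(2*w**2 - 10*w - 1)*exp(2*w)/4 + C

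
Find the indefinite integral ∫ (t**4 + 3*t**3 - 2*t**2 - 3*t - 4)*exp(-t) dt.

(-t**4 - 7*t**3 - 19*t**2 - 35*t - 31)*exp(-t) + C

Use integration by parts with u = t**4 + 3*t**3 - 2*t**2 - 3*t - 4, dv = exp(-t) dt, so v = -exp(-t).
Apply parts 4 times (tabular method): alternate signs, differentiate u down to 0, integrate dv up.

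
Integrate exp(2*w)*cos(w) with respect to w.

Let I denote the integral. Integrate by parts with u = cos(w), dv = exp(2*w) dw, so v = exp(2*w)/2: I = exp(2*w)*cos(w)/2 + (1/2)·∫ exp(2*w)*sin(w) dw.
Apply parts again with u = sin(w), dv = exp(2*w) dw: ∫ exp(2*w)*sin(w) dw = exp(2*w)*sin(w)/2 − (1/2)·I. Substituting back brings back I: I = exp(2*w)*sin(w)/4 + exp(2*w)*cos(w)/2 − (1/4)·I.
Solving for I: (1 + 1/4)·I equals the remaining terms, so I = (4/5)·(exp(2*w)*sin(w)/4 + exp(2*w)*cos(w)/2).

exp(2*w)*sin(w)/5 + 2*exp(2*w)*cos(w)/5 + C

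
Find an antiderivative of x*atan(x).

Use integration by parts with u = arctan(x), dv = x dx.
Then du = 1/(x**2 + 1) dx.

x**2*atan(x)/2 - x/2 + atan(x)/2 + C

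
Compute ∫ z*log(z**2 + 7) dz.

Let u = z**2 + 7, so du = (2*z) dz.
The integral becomes (1/2)·∫ log(u) du; integrate by parts with u′=log(u), dv′=du.

z**2*log(z**2 + 7)/2 - z**2/2 + 7*log(z**2 + 7)/2 + C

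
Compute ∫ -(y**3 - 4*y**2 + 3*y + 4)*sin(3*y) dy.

Use integration by parts with u = y**3 - 4*y**2 + 3*y + 4, dv = -sin(3*y) dy, so v = cos(3*y)/3.
Apply parts 3 times (tabular method): alternate signs, differentiate u down to 0, integrate dv up.

y**3*cos(3*y)/3 - y**2*sin(3*y)/3 - 4*y**2*cos(3*y)/3 + 8*y*sin(3*y)/9 + 7*y*cos(3*y)/9 - 7*sin(3*y)/27 + 44*cos(3*y)/27 + C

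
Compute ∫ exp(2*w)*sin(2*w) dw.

exp(2*w)*sin(2*w)/4 - exp(2*w)*cos(2*w)/4 + C

Let I denote the integral. Integrate by parts with u = sin(2*w), dv = exp(2*w) dw, so v = exp(2*w)/2: I = exp(2*w)*sin(2*w)/2 − ∫ exp(2*w)*cos(2*w) dw.
Apply parts again with u = cos(2*w), dv = exp(2*w) dw: ∫ exp(2*w)*cos(2*w) dw = exp(2*w)*cos(2*w)/2 + I. Substituting back brings back I: I = exp(2*w)*sin(2*w)/2 - exp(2*w)*cos(2*w)/2 − I.
Solving for I: (1 + 1)·I equals the remaining terms, so I = (1/2)·(exp(2*w)*sin(2*w)/2 - exp(2*w)*cos(2*w)/2).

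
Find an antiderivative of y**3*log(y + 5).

Use integration by parts with u = log(y + 5), dv = y**3 dy.
Then du = 1/(y + 5) dy and v = y**4/4.

y**4*log(y + 5)/4 - y**4/16 + 5*y**3/12 - 25*y**2/8 + 125*y/4 - 625*log(y + 5)/4 + C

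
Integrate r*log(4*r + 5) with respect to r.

r**2*log(4*r + 5)/2 - r**2/4 + 5*r/8 - 25*log(4*r + 5)/32 + C

Use integration by parts with u = log(4*r + 5), dv = r dr.
Then du = 4/(4*r + 5) dr and v = r**2/2.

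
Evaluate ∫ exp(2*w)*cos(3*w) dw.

3*exp(2*w)*sin(3*w)/13 + 2*exp(2*w)*cos(3*w)/13 + C

Let I denote the integral. Integrate by parts with u = cos(3*w), dv = exp(2*w) dw, so v = exp(2*w)/2: I = exp(2*w)*cos(3*w)/2 + (3/2)·∫ exp(2*w)*sin(3*w) dw.
Apply parts again with u = sin(3*w), dv = exp(2*w) dw: ∫ exp(2*w)*sin(3*w) dw = exp(2*w)*sin(3*w)/2 − (3/2)·I. Substituting back brings back I: I = 3*exp(2*w)*sin(3*w)/4 + exp(2*w)*cos(3*w)/2 − (9/4)·I.
Solving for I: (1 + 9/4)·I equals the remaining terms, so I = (4/13)·(3*exp(2*w)*sin(3*w)/4 + exp(2*w)*cos(3*w)/2).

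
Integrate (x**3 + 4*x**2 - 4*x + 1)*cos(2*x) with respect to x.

x**3*sin(2*x)/2 + 2*x**2*sin(2*x) + 3*x**2*cos(2*x)/4 - 11*x*sin(2*x)/4 + 2*x*cos(2*x) - sin(2*x)/2 - 11*cos(2*x)/8 + C

Use integration by parts with u = x**3 + 4*x**2 - 4*x + 1, dv = cos(2*x) dx, so v = sin(2*x)/2.
Apply parts 3 times (tabular method): alternate signs, differentiate u down to 0, integrate dv up.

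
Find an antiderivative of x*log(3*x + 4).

Use integration by parts with u = log(3*x + 4), dv = x dx.
Then du = 3/(3*x + 4) dx and v = x**2/2.

x**2*log(3*x + 4)/2 - x**2/4 + 2*x/3 - 8*log(3*x + 4)/9 + C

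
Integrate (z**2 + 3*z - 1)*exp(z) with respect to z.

Use integration by parts with u = z**2 + 3*z - 1, dv = exp(z) dz, so v = exp(z).
Apply parts 2 times (tabular method): alternate signs, differentiate u down to 0, integrate dv up.

(z**2 + z - 2)*exp(z) + C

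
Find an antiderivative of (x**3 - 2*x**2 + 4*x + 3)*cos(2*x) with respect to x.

x**3*sin(2*x)/2 - x**2*sin(2*x) + 3*x**2*cos(2*x)/4 + 5*x*sin(2*x)/4 - x*cos(2*x) + 2*sin(2*x) + 5*cos(2*x)/8 + C

Use integration by parts with u = x**3 - 2*x**2 + 4*x + 3, dv = cos(2*x) dx, so v = sin(2*x)/2.
Apply parts 3 times (tabular method): alternate signs, differentiate u down to 0, integrate dv up.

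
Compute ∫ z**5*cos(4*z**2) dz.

z**4*sin(4*z**2)/8 + z**2*cos(4*z**2)/16 - sin(4*z**2)/64 + C

Let u = z², du = 2z dz; rewrite as (1/2)∫ u^2·cos(4u) du.
Now integrate by parts 2 times.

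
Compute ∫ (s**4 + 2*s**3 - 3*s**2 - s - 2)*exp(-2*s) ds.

(-s**4 - 4*s**3 - 3*s**2 - 2*s + 1)*exp(-2*s)/2 + C

Use integration by parts with u = s**4 + 2*s**3 - 3*s**2 - s - 2, dv = exp(-2*s) ds, so v = -exp(-2*s)/2.
Apply parts 4 times (tabular method): alternate signs, differentiate u down to 0, integrate dv up.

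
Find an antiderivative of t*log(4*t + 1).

Use integration by parts with u = log(4*t + 1), dv = t dt.
Then du = 4/(4*t + 1) dt and v = t**2/2.

t**2*log(4*t + 1)/2 - t**2/4 + t/8 - log(4*t + 1)/32 + C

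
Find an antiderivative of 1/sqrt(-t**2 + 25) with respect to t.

Substitute t = 5·sin(θ), so dt = 5·cos(θ) dθ and the radical becomes sqrt(-t**2 + 25) = 5·cos(θ) by the Pythagorean identity.
Integrate the resulting trig expression in θ, then back-substitute θ = asin(t/5), sin(θ) = t/5, cos(θ) = sqrt(-t**2 + 25)/5 (absorbing any constant into C).

asin(t/5) + C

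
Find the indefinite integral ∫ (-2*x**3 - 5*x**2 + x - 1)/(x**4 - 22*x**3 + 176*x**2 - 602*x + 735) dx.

Factor the denominator: (x - 7)**2*(x - 5)*(x - 3).
Partial-fraction decomposition: 97/(32*(x - 3)) - 371/(8*(x - 5)) + 1323/(32*(x - 7)) - 925/(8*(x - 7)**2).
Integrate each term; A/(x−a) gives A·log|x−a|; A/(x−a)² gives −A/(x−a).

1323*log(x - 7)/32 - 371*log(x - 5)/8 + 97*log(x - 3)/32 + 925/(8*x - 56) + C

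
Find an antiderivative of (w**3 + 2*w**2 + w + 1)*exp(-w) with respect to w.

(-w**3 - 5*w**2 - 11*w - 12)*exp(-w) + C

Use integration by parts with u = w**3 + 2*w**2 + w + 1, dv = exp(-w) dw, so v = -exp(-w).
Apply parts 3 times (tabular method): alternate signs, differentiate u down to 0, integrate dv up.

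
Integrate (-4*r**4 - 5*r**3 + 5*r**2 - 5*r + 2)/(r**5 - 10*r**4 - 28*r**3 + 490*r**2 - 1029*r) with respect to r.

-2*log(r)/1029 - 28033*log(r - 7)/10976 - 427*log(r - 3)/480 - 7607*log(r + 7)/13720 + 11107/(392*r - 2744) + C

Factor the denominator: r*(r - 7)**2*(r - 3)*(r + 7).
Partial-fraction decomposition: -7607/(13720*(r + 7)) - 427/(480*(r - 3)) - 28033/(10976*(r - 7)) - 11107/(392*(r - 7)**2) - 2/(1029*r).
Integrate each term; A/(r−a) gives A·log|r−a|; A/(r−a)² gives −A/(r−a).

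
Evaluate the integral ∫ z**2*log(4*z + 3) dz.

z**3*log(4*z + 3)/3 - z**3/9 + z**2/8 - 3*z/16 + 9*log(4*z + 3)/64 + C

Use integration by parts with u = log(4*z + 3), dv = z**2 dz.
Then du = 4/(4*z + 3) dz and v = z**3/3.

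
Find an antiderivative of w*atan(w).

Use integration by parts with u = arctan(w), dv = w dw.
Then du = 1/(w**2 + 1) dw.

w**2*atan(w)/2 - w/2 + atan(w)/2 + C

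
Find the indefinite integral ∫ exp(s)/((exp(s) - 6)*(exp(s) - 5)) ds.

Let u = e^s, du = e^s ds.
The integral becomes ∫ du/((u-6)(u-5)); decompose into partial fractions.

log(exp(s) - 6) - log(exp(s) - 5) + C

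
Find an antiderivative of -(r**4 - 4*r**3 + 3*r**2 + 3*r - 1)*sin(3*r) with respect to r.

r**4*cos(3*r)/3 - 4*r**3*sin(3*r)/9 - 4*r**3*cos(3*r)/3 + 4*r**2*sin(3*r)/3 + 5*r**2*cos(3*r)/9 - 10*r*sin(3*r)/27 + 17*r*cos(3*r)/9 - 17*sin(3*r)/27 - 37*cos(3*r)/81 + C

Use integration by parts with u = r**4 - 4*r**3 + 3*r**2 + 3*r - 1, dv = -sin(3*r) dr, so v = cos(3*r)/3.
Apply parts 4 times (tabular method): alternate signs, differentiate u down to 0, integrate dv up.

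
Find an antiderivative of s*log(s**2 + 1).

Let u = s**2 + 1, so du = (2*s) ds.
The integral becomes (1/2)·∫ log(u) du; integrate by parts with u′=log(u), dv′=du.

s**2*log(s**2 + 1)/2 - s**2/2 + log(s**2 + 1)/2 + C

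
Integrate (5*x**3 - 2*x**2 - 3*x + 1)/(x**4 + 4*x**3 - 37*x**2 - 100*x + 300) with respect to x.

17*log(x - 5)/10 - 9*log(x - 2)/56 - 659*log(x + 5)/70 + 103*log(x + 6)/8 + C

Factor the denominator: (x - 5)*(x - 2)*(x + 5)*(x + 6).
Partial-fraction decomposition: 103/(8*(x + 6)) - 659/(70*(x + 5)) - 9/(56*(x - 2)) + 17/(10*(x - 5)).
Integrate each term: A/(x−a) contributes A·log|x−a|.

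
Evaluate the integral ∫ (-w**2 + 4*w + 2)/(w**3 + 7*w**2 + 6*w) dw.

Factor the denominator: w*(w + 1)*(w + 6).
Partial-fraction decomposition: -29/(15*(w + 6)) + 3/(5*(w + 1)) + 1/(3*w).
Integrate each term: A/(w−a) contributes A·log|w−a|.

log(w)/3 + 3*log(w + 1)/5 - 29*log(w + 6)/15 + C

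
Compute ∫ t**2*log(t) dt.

t**3*log(t)/3 - t**3/9 + C

Use integration by parts with u = log(t), dv = t**2 dt.
Then du = 1/t dt and v = t**3/3.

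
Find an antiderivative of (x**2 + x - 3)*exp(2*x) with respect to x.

Use integration by parts with u = x**2 + x - 3, dv = exp(2*x) dx, so v = exp(2*x)/2.
Apply parts 2 times (tabular method): alternate signs, differentiate u down to 0, integrate dv up.

(x**2 - 3)*exp(2*x)/2 + C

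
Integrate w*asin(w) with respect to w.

w**2*asin(w)/2 + w*sqrt(-w**2 + 1)/4 - asin(w)/4 + C

Use integration by parts with u = arcsin(w), dv = w dw.
Then du = 1/sqrt(-w**2 + 1) dw.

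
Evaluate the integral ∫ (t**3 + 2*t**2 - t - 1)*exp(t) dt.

(t**3 - t**2 + t - 2)*exp(t) + C

Use integration by parts with u = t**3 + 2*t**2 - t - 1, dv = exp(t) dt, so v = exp(t).
Apply parts 3 times (tabular method): alternate signs, differentiate u down to 0, integrate dv up.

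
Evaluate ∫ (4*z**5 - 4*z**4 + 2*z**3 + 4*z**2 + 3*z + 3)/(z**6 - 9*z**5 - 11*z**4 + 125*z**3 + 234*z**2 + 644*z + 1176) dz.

1197899*log(z - 7)/379215 - 65*log(z + 2)/216 + 66*log(z + 3)/65 + 36999*log(z**2 + 4)/584272 + 9001*atan(z/2)/292136 - 1951/(159*z - 1113) + C

Factor the denominator: (z - 7)**2*(z + 2)*(z + 3)*(z**2 + 4).
Partial-fraction decomposition: (36999*z + 18002)/(292136*(z**2 + 4)) + 66/(65*(z + 3)) - 65/(216*(z + 2)) + 1197899/(379215*(z - 7)) + 1951/(159*(z - 7)**2).
Integrate each term; A/(z−a) gives A·log|z−a|; the (Bz+D)/(z²+p²) term gives a log and an atan.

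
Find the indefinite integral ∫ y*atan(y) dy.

Use integration by parts with u = arctan(y), dv = y dy.
Then du = 1/(y**2 + 1) dy.

y**2*atan(y)/2 - y/2 + atan(y)/2 + C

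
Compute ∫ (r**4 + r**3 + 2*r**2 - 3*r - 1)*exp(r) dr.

Use integration by parts with u = r**4 + r**3 + 2*r**2 - 3*r - 1, dv = exp(r) dr, so v = exp(r).
Apply parts 4 times (tabular method): alternate signs, differentiate u down to 0, integrate dv up.

(r**4 - 3*r**3 + 11*r**2 - 25*r + 24)*exp(r) + C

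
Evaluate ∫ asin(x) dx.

Use integration by parts with u = arcsin(x), dv = dx.
Then du = 1/sqrt(-x**2 + 1) dx.

x*asin(x) + sqrt(-x**2 + 1) + C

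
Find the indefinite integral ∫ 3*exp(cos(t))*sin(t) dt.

-3*exp(cos(t)) + C

Let u = cos(t), so du = (-sin(t)) dt.
Rewriting, the integral becomes -3·∫ e^u du = -3·e^u.
Substituting back, u = cos(t).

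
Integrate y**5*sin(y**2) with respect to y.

-y**4*cos(y**2)/2 + y**2*sin(y**2) + cos(y**2) + C

Let u = y², du = 2y dy; rewrite as (1/2)∫ u^2·sin(1u) du.
Now integrate by parts 2 times.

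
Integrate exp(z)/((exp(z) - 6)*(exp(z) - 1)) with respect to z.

Let u = e^z, du = e^z dz.
The integral becomes ∫ du/((u-6)(u-1)); decompose into partial fractions.

log(exp(z) - 6)/5 - log(exp(z) - 1)/5 + C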